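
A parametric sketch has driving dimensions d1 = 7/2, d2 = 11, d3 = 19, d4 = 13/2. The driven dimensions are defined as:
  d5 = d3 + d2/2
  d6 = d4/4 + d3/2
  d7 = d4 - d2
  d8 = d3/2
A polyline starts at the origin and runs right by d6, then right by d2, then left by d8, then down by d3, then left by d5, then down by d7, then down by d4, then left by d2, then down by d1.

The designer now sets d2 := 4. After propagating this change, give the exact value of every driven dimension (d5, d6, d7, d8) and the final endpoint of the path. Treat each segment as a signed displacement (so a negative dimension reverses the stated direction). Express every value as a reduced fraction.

Apply edit: d2 := 4
  d5 = d3 + d2/2 = 21
  d6 = d4/4 + d3/2 = 89/8
  d7 = d4 - d2 = 5/2
  d8 = d3/2 = 19/2
Walk from origin (0, 0):
  seg 1: right by d6 = 89/8 → (89/8, 0)
  seg 2: right by d2 = 4 → (121/8, 0)
  seg 3: left by d8 = 19/2 → (45/8, 0)
  seg 4: down by d3 = 19 → (45/8, -19)
  seg 5: left by d5 = 21 → (-123/8, -19)
  seg 6: down by d7 = 5/2 → (-123/8, -43/2)
  seg 7: down by d4 = 13/2 → (-123/8, -28)
  seg 8: left by d2 = 4 → (-155/8, -28)
  seg 9: down by d1 = 7/2 → (-155/8, -63/2)

d5 = 21
d6 = 89/8
d7 = 5/2
d8 = 19/2
endpoint = (-155/8, -63/2)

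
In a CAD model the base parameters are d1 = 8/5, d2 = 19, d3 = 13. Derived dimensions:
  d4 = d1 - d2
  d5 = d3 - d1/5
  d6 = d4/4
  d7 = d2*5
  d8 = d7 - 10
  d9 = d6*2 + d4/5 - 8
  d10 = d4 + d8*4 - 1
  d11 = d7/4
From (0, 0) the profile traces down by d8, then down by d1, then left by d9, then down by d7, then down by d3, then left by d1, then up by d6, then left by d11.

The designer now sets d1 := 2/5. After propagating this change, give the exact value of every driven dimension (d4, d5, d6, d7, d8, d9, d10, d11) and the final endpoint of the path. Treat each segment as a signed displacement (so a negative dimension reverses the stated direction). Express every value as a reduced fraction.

Apply edit: d1 := 2/5
  d4 = d1 - d2 = -93/5
  d5 = d3 - d1/5 = 323/25
  d6 = d4/4 = -93/20
  d7 = d2*5 = 95
  d8 = d7 - 10 = 85
  d9 = d6*2 + d4/5 - 8 = -1051/50
  d10 = d4 + d8*4 - 1 = 1602/5
  d11 = d7/4 = 95/4
Walk from origin (0, 0):
  seg 1: down by d8 = 85 → (0, -85)
  seg 2: down by d1 = 2/5 → (0, -427/5)
  seg 3: left by d9 = -1051/50 → (1051/50, -427/5)
  seg 4: down by d7 = 95 → (1051/50, -902/5)
  seg 5: down by d3 = 13 → (1051/50, -967/5)
  seg 6: left by d1 = 2/5 → (1031/50, -967/5)
  seg 7: up by d6 = -93/20 → (1031/50, -3961/20)
  seg 8: left by d11 = 95/4 → (-313/100, -3961/20)

d4 = -93/5
d5 = 323/25
d6 = -93/20
d7 = 95
d8 = 85
d9 = -1051/50
d10 = 1602/5
d11 = 95/4
endpoint = (-313/100, -3961/20)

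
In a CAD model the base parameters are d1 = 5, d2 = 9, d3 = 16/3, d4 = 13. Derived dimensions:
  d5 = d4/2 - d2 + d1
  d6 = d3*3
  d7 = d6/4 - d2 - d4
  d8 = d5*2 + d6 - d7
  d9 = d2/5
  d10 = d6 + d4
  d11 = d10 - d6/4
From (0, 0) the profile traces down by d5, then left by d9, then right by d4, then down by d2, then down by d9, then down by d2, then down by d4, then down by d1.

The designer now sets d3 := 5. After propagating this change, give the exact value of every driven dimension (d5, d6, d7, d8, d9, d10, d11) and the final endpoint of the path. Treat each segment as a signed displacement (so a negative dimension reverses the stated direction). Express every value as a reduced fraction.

d5 = 5/2
d6 = 15
d7 = -73/4
d8 = 153/4
d9 = 9/5
d10 = 28
d11 = 97/4
endpoint = (56/5, -403/10)

Apply edit: d3 := 5
  d5 = d4/2 - d2 + d1 = 5/2
  d6 = d3*3 = 15
  d7 = d6/4 - d2 - d4 = -73/4
  d8 = d5*2 + d6 - d7 = 153/4
  d9 = d2/5 = 9/5
  d10 = d6 + d4 = 28
  d11 = d10 - d6/4 = 97/4
Walk from origin (0, 0):
  seg 1: down by d5 = 5/2 → (0, -5/2)
  seg 2: left by d9 = 9/5 → (-9/5, -5/2)
  seg 3: right by d4 = 13 → (56/5, -5/2)
  seg 4: down by d2 = 9 → (56/5, -23/2)
  seg 5: down by d9 = 9/5 → (56/5, -133/10)
  seg 6: down by d2 = 9 → (56/5, -223/10)
  seg 7: down by d4 = 13 → (56/5, -353/10)
  seg 8: down by d1 = 5 → (56/5, -403/10)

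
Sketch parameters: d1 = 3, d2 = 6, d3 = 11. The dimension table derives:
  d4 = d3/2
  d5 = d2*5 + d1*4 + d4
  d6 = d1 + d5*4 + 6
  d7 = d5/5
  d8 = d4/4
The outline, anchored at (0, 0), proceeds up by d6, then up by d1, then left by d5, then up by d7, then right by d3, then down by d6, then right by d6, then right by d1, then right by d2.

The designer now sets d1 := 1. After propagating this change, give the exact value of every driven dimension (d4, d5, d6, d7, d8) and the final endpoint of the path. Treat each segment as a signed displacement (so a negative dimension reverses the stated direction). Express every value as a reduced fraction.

d4 = 11/2
d5 = 79/2
d6 = 165
d7 = 79/10
d8 = 11/8
endpoint = (287/2, 89/10)

Apply edit: d1 := 1
  d4 = d3/2 = 11/2
  d5 = d2*5 + d1*4 + d4 = 79/2
  d6 = d1 + d5*4 + 6 = 165
  d7 = d5/5 = 79/10
  d8 = d4/4 = 11/8
Walk from origin (0, 0):
  seg 1: up by d6 = 165 → (0, 165)
  seg 2: up by d1 = 1 → (0, 166)
  seg 3: left by d5 = 79/2 → (-79/2, 166)
  seg 4: up by d7 = 79/10 → (-79/2, 1739/10)
  seg 5: right by d3 = 11 → (-57/2, 1739/10)
  seg 6: down by d6 = 165 → (-57/2, 89/10)
  seg 7: right by d6 = 165 → (273/2, 89/10)
  seg 8: right by d1 = 1 → (275/2, 89/10)
  seg 9: right by d2 = 6 → (287/2, 89/10)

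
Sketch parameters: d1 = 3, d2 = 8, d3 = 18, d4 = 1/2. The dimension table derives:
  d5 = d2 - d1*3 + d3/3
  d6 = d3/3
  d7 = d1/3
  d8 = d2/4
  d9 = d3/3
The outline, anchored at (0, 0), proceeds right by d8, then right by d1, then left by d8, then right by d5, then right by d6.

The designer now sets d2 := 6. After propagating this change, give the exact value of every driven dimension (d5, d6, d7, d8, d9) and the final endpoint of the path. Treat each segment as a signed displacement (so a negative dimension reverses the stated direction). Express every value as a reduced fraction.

d5 = 3
d6 = 6
d7 = 1
d8 = 3/2
d9 = 6
endpoint = (12, 0)

Apply edit: d2 := 6
  d5 = d2 - d1*3 + d3/3 = 3
  d6 = d3/3 = 6
  d7 = d1/3 = 1
  d8 = d2/4 = 3/2
  d9 = d3/3 = 6
Walk from origin (0, 0):
  seg 1: right by d8 = 3/2 → (3/2, 0)
  seg 2: right by d1 = 3 → (9/2, 0)
  seg 3: left by d8 = 3/2 → (3, 0)
  seg 4: right by d5 = 3 → (6, 0)
  seg 5: right by d6 = 6 → (12, 0)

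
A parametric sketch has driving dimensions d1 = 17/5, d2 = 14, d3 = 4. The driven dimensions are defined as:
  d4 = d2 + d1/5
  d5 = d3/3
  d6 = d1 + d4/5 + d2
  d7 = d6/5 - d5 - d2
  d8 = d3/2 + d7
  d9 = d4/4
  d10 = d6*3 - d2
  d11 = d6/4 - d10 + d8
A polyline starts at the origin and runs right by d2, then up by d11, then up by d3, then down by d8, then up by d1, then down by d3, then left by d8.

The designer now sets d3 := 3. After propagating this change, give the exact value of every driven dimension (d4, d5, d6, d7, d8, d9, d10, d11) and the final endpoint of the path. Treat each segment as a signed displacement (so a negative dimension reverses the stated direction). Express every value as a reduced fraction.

Apply edit: d3 := 3
  d4 = d2 + d1/5 = 367/25
  d5 = d3/3 = 1
  d6 = d1 + d4/5 + d2 = 2542/125
  d7 = d6/5 - d5 - d2 = -6833/625
  d8 = d3/2 + d7 = -11791/1250
  d9 = d4/4 = 367/100
  d10 = d6*3 - d2 = 5876/125
  d11 = d6/4 - d10 + d8 = -32098/625
Walk from origin (0, 0):
  seg 1: right by d2 = 14 → (14, 0)
  seg 2: up by d11 = -32098/625 → (14, -32098/625)
  seg 3: up by d3 = 3 → (14, -30223/625)
  seg 4: down by d8 = -11791/1250 → (14, -9731/250)
  seg 5: up by d1 = 17/5 → (14, -8881/250)
  seg 6: down by d3 = 3 → (14, -9631/250)
  seg 7: left by d8 = -11791/1250 → (29291/1250, -9631/250)

d4 = 367/25
d5 = 1
d6 = 2542/125
d7 = -6833/625
d8 = -11791/1250
d9 = 367/100
d10 = 5876/125
d11 = -32098/625
endpoint = (29291/1250, -9631/250)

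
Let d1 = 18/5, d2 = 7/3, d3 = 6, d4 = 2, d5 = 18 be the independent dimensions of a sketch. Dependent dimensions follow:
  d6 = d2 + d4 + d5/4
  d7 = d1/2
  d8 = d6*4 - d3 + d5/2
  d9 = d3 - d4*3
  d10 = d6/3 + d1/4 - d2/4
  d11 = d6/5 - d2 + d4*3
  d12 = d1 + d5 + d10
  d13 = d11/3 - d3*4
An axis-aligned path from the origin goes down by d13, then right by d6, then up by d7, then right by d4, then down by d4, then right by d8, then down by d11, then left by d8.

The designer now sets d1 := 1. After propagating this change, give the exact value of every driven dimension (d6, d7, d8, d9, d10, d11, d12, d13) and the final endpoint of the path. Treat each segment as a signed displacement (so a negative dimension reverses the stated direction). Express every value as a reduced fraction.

d6 = 53/6
d7 = 1/2
d8 = 115/3
d9 = 0
d10 = 47/18
d11 = 163/30
d12 = 389/18
d13 = -1997/90
endpoint = (65/6, 1373/90)

Apply edit: d1 := 1
  d6 = d2 + d4 + d5/4 = 53/6
  d7 = d1/2 = 1/2
  d8 = d6*4 - d3 + d5/2 = 115/3
  d9 = d3 - d4*3 = 0
  d10 = d6/3 + d1/4 - d2/4 = 47/18
  d11 = d6/5 - d2 + d4*3 = 163/30
  d12 = d1 + d5 + d10 = 389/18
  d13 = d11/3 - d3*4 = -1997/90
Walk from origin (0, 0):
  seg 1: down by d13 = -1997/90 → (0, 1997/90)
  seg 2: right by d6 = 53/6 → (53/6, 1997/90)
  seg 3: up by d7 = 1/2 → (53/6, 1021/45)
  seg 4: right by d4 = 2 → (65/6, 1021/45)
  seg 5: down by d4 = 2 → (65/6, 931/45)
  seg 6: right by d8 = 115/3 → (295/6, 931/45)
  seg 7: down by d11 = 163/30 → (295/6, 1373/90)
  seg 8: left by d8 = 115/3 → (65/6, 1373/90)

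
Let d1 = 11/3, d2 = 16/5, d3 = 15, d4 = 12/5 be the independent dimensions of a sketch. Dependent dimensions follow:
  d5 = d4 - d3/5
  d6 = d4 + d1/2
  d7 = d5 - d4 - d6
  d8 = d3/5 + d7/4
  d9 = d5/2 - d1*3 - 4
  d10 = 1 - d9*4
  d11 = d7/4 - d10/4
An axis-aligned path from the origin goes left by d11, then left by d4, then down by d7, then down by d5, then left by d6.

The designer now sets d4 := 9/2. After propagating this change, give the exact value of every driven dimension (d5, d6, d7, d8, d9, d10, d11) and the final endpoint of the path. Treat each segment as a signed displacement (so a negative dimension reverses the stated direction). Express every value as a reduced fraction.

d5 = 3/2
d6 = 19/3
d7 = -28/3
d8 = 2/3
d9 = -57/4
d10 = 58
d11 = -101/6
endpoint = (6, 47/6)

Apply edit: d4 := 9/2
  d5 = d4 - d3/5 = 3/2
  d6 = d4 + d1/2 = 19/3
  d7 = d5 - d4 - d6 = -28/3
  d8 = d3/5 + d7/4 = 2/3
  d9 = d5/2 - d1*3 - 4 = -57/4
  d10 = 1 - d9*4 = 58
  d11 = d7/4 - d10/4 = -101/6
Walk from origin (0, 0):
  seg 1: left by d11 = -101/6 → (101/6, 0)
  seg 2: left by d4 = 9/2 → (37/3, 0)
  seg 3: down by d7 = -28/3 → (37/3, 28/3)
  seg 4: down by d5 = 3/2 → (37/3, 47/6)
  seg 5: left by d6 = 19/3 → (6, 47/6)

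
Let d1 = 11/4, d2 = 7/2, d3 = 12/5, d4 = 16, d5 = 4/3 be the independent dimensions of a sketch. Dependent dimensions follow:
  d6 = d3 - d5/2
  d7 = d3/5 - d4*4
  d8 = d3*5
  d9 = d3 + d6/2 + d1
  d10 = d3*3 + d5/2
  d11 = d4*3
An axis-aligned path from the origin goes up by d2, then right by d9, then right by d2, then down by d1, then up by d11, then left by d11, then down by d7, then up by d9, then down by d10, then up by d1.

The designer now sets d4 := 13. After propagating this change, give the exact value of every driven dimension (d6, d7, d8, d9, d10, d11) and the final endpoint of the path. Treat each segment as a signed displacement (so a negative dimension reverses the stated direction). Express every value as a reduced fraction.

d6 = 26/15
d7 = -1288/25
d8 = 12
d9 = 361/60
d10 = 118/15
d11 = 39
endpoint = (-1769/60, 9217/100)

Apply edit: d4 := 13
  d6 = d3 - d5/2 = 26/15
  d7 = d3/5 - d4*4 = -1288/25
  d8 = d3*5 = 12
  d9 = d3 + d6/2 + d1 = 361/60
  d10 = d3*3 + d5/2 = 118/15
  d11 = d4*3 = 39
Walk from origin (0, 0):
  seg 1: up by d2 = 7/2 → (0, 7/2)
  seg 2: right by d9 = 361/60 → (361/60, 7/2)
  seg 3: right by d2 = 7/2 → (571/60, 7/2)
  seg 4: down by d1 = 11/4 → (571/60, 3/4)
  seg 5: up by d11 = 39 → (571/60, 159/4)
  seg 6: left by d11 = 39 → (-1769/60, 159/4)
  seg 7: down by d7 = -1288/25 → (-1769/60, 9127/100)
  seg 8: up by d9 = 361/60 → (-1769/60, 14593/150)
  seg 9: down by d10 = 118/15 → (-1769/60, 4471/50)
  seg 10: up by d1 = 11/4 → (-1769/60, 9217/100)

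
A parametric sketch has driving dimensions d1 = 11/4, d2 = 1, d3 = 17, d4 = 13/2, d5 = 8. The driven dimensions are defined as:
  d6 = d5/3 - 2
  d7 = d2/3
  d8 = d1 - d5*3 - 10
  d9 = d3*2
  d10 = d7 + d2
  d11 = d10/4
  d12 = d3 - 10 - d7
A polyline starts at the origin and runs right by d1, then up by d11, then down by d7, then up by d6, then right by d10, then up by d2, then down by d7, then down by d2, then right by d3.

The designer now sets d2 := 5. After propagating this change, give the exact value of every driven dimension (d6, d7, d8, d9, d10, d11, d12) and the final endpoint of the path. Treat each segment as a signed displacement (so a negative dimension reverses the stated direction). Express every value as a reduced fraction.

Apply edit: d2 := 5
  d6 = d5/3 - 2 = 2/3
  d7 = d2/3 = 5/3
  d8 = d1 - d5*3 - 10 = -125/4
  d9 = d3*2 = 34
  d10 = d7 + d2 = 20/3
  d11 = d10/4 = 5/3
  d12 = d3 - 10 - d7 = 16/3
Walk from origin (0, 0):
  seg 1: right by d1 = 11/4 → (11/4, 0)
  seg 2: up by d11 = 5/3 → (11/4, 5/3)
  seg 3: down by d7 = 5/3 → (11/4, 0)
  seg 4: up by d6 = 2/3 → (11/4, 2/3)
  seg 5: right by d10 = 20/3 → (113/12, 2/3)
  seg 6: up by d2 = 5 → (113/12, 17/3)
  seg 7: down by d7 = 5/3 → (113/12, 4)
  seg 8: down by d2 = 5 → (113/12, -1)
  seg 9: right by d3 = 17 → (317/12, -1)

d6 = 2/3
d7 = 5/3
d8 = -125/4
d9 = 34
d10 = 20/3
d11 = 5/3
d12 = 16/3
endpoint = (317/12, -1)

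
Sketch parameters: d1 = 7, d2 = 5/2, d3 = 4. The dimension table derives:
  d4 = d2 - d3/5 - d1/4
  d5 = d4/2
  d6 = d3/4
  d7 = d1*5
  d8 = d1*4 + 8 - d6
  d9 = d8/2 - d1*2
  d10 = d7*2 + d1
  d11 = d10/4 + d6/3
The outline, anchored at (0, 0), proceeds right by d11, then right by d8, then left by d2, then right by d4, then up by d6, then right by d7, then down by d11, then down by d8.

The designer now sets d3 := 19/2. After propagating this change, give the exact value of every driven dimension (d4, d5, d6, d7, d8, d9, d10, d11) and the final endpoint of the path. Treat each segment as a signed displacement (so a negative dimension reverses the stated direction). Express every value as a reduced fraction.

d4 = -23/20
d5 = -23/40
d6 = 19/8
d7 = 35
d8 = 269/8
d9 = 45/16
d10 = 77
d11 = 481/24
endpoint = (5101/60, -1231/24)

Apply edit: d3 := 19/2
  d4 = d2 - d3/5 - d1/4 = -23/20
  d5 = d4/2 = -23/40
  d6 = d3/4 = 19/8
  d7 = d1*5 = 35
  d8 = d1*4 + 8 - d6 = 269/8
  d9 = d8/2 - d1*2 = 45/16
  d10 = d7*2 + d1 = 77
  d11 = d10/4 + d6/3 = 481/24
Walk from origin (0, 0):
  seg 1: right by d11 = 481/24 → (481/24, 0)
  seg 2: right by d8 = 269/8 → (161/3, 0)
  seg 3: left by d2 = 5/2 → (307/6, 0)
  seg 4: right by d4 = -23/20 → (3001/60, 0)
  seg 5: up by d6 = 19/8 → (3001/60, 19/8)
  seg 6: right by d7 = 35 → (5101/60, 19/8)
  seg 7: down by d11 = 481/24 → (5101/60, -53/3)
  seg 8: down by d8 = 269/8 → (5101/60, -1231/24)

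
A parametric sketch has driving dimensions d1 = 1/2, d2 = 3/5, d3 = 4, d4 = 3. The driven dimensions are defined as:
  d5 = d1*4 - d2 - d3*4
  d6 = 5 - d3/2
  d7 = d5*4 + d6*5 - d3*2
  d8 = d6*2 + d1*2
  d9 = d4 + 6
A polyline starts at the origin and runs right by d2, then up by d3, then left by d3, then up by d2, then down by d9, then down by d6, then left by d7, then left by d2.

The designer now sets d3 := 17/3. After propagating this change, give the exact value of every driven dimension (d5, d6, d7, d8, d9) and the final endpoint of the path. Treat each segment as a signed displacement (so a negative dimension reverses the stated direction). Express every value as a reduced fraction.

Apply edit: d3 := 17/3
  d5 = d1*4 - d2 - d3*4 = -319/15
  d6 = 5 - d3/2 = 13/6
  d7 = d5*4 + d6*5 - d3*2 = -2567/30
  d8 = d6*2 + d1*2 = 16/3
  d9 = d4 + 6 = 9
Walk from origin (0, 0):
  seg 1: right by d2 = 3/5 → (3/5, 0)
  seg 2: up by d3 = 17/3 → (3/5, 17/3)
  seg 3: left by d3 = 17/3 → (-76/15, 17/3)
  seg 4: up by d2 = 3/5 → (-76/15, 94/15)
  seg 5: down by d9 = 9 → (-76/15, -41/15)
  seg 6: down by d6 = 13/6 → (-76/15, -49/10)
  seg 7: left by d7 = -2567/30 → (161/2, -49/10)
  seg 8: left by d2 = 3/5 → (799/10, -49/10)

d5 = -319/15
d6 = 13/6
d7 = -2567/30
d8 = 16/3
d9 = 9
endpoint = (799/10, -49/10)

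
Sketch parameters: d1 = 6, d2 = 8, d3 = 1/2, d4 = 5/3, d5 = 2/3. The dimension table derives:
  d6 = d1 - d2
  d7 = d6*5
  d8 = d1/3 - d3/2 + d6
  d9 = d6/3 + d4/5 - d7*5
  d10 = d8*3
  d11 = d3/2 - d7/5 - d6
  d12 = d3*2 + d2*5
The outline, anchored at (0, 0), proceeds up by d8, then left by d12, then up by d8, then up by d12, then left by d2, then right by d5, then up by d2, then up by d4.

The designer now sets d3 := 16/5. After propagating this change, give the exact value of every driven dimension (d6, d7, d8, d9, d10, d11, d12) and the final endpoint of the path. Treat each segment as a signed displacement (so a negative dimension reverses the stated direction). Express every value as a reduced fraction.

Apply edit: d3 := 16/5
  d6 = d1 - d2 = -2
  d7 = d6*5 = -10
  d8 = d1/3 - d3/2 + d6 = -8/5
  d9 = d6/3 + d4/5 - d7*5 = 149/3
  d10 = d8*3 = -24/5
  d11 = d3/2 - d7/5 - d6 = 28/5
  d12 = d3*2 + d2*5 = 232/5
Walk from origin (0, 0):
  seg 1: up by d8 = -8/5 → (0, -8/5)
  seg 2: left by d12 = 232/5 → (-232/5, -8/5)
  seg 3: up by d8 = -8/5 → (-232/5, -16/5)
  seg 4: up by d12 = 232/5 → (-232/5, 216/5)
  seg 5: left by d2 = 8 → (-272/5, 216/5)
  seg 6: right by d5 = 2/3 → (-806/15, 216/5)
  seg 7: up by d2 = 8 → (-806/15, 256/5)
  seg 8: up by d4 = 5/3 → (-806/15, 793/15)

d6 = -2
d7 = -10
d8 = -8/5
d9 = 149/3
d10 = -24/5
d11 = 28/5
d12 = 232/5
endpoint = (-806/15, 793/15)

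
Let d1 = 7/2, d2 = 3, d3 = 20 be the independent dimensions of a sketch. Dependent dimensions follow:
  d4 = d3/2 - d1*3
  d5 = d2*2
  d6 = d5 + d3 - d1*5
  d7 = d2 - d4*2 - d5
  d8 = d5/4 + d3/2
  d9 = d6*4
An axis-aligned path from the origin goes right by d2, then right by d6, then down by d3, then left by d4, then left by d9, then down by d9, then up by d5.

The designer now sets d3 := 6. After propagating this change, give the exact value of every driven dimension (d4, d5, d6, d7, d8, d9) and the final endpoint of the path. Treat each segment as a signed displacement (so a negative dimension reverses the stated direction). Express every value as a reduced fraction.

Apply edit: d3 := 6
  d4 = d3/2 - d1*3 = -15/2
  d5 = d2*2 = 6
  d6 = d5 + d3 - d1*5 = -11/2
  d7 = d2 - d4*2 - d5 = 12
  d8 = d5/4 + d3/2 = 9/2
  d9 = d6*4 = -22
Walk from origin (0, 0):
  seg 1: right by d2 = 3 → (3, 0)
  seg 2: right by d6 = -11/2 → (-5/2, 0)
  seg 3: down by d3 = 6 → (-5/2, -6)
  seg 4: left by d4 = -15/2 → (5, -6)
  seg 5: left by d9 = -22 → (27, -6)
  seg 6: down by d9 = -22 → (27, 16)
  seg 7: up by d5 = 6 → (27, 22)

d4 = -15/2
d5 = 6
d6 = -11/2
d7 = 12
d8 = 9/2
d9 = -22
endpoint = (27, 22)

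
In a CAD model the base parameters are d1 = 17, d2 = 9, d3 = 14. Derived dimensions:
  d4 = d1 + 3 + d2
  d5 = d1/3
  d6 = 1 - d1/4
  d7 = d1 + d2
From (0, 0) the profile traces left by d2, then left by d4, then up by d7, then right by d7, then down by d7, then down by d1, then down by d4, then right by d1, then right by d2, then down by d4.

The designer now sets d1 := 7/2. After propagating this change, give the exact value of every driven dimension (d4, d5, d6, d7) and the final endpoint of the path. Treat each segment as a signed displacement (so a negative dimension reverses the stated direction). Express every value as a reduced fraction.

d4 = 31/2
d5 = 7/6
d6 = 1/8
d7 = 25/2
endpoint = (1/2, -69/2)

Apply edit: d1 := 7/2
  d4 = d1 + 3 + d2 = 31/2
  d5 = d1/3 = 7/6
  d6 = 1 - d1/4 = 1/8
  d7 = d1 + d2 = 25/2
Walk from origin (0, 0):
  seg 1: left by d2 = 9 → (-9, 0)
  seg 2: left by d4 = 31/2 → (-49/2, 0)
  seg 3: up by d7 = 25/2 → (-49/2, 25/2)
  seg 4: right by d7 = 25/2 → (-12, 25/2)
  seg 5: down by d7 = 25/2 → (-12, 0)
  seg 6: down by d1 = 7/2 → (-12, -7/2)
  seg 7: down by d4 = 31/2 → (-12, -19)
  seg 8: right by d1 = 7/2 → (-17/2, -19)
  seg 9: right by d2 = 9 → (1/2, -19)
  seg 10: down by d4 = 31/2 → (1/2, -69/2)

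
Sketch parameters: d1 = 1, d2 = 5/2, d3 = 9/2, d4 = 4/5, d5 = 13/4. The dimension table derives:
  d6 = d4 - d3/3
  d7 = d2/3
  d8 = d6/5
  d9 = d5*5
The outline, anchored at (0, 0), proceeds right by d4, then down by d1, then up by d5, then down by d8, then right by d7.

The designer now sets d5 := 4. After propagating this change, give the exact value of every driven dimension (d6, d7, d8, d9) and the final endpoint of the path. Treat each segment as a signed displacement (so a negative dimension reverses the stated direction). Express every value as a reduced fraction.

d6 = -7/10
d7 = 5/6
d8 = -7/50
d9 = 20
endpoint = (49/30, 157/50)

Apply edit: d5 := 4
  d6 = d4 - d3/3 = -7/10
  d7 = d2/3 = 5/6
  d8 = d6/5 = -7/50
  d9 = d5*5 = 20
Walk from origin (0, 0):
  seg 1: right by d4 = 4/5 → (4/5, 0)
  seg 2: down by d1 = 1 → (4/5, -1)
  seg 3: up by d5 = 4 → (4/5, 3)
  seg 4: down by d8 = -7/50 → (4/5, 157/50)
  seg 5: right by d7 = 5/6 → (49/30, 157/50)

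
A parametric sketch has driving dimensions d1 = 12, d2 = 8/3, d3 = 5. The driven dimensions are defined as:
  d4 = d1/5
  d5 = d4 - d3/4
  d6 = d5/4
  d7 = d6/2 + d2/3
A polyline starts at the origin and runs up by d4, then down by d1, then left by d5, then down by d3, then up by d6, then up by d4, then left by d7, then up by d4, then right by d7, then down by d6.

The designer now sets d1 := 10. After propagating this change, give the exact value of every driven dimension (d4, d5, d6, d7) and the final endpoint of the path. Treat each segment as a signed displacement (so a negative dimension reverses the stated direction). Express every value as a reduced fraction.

d4 = 2
d5 = 3/4
d6 = 3/16
d7 = 283/288
endpoint = (-3/4, -9)

Apply edit: d1 := 10
  d4 = d1/5 = 2
  d5 = d4 - d3/4 = 3/4
  d6 = d5/4 = 3/16
  d7 = d6/2 + d2/3 = 283/288
Walk from origin (0, 0):
  seg 1: up by d4 = 2 → (0, 2)
  seg 2: down by d1 = 10 → (0, -8)
  seg 3: left by d5 = 3/4 → (-3/4, -8)
  seg 4: down by d3 = 5 → (-3/4, -13)
  seg 5: up by d6 = 3/16 → (-3/4, -205/16)
  seg 6: up by d4 = 2 → (-3/4, -173/16)
  seg 7: left by d7 = 283/288 → (-499/288, -173/16)
  seg 8: up by d4 = 2 → (-499/288, -141/16)
  seg 9: right by d7 = 283/288 → (-3/4, -141/16)
  seg 10: down by d6 = 3/16 → (-3/4, -9)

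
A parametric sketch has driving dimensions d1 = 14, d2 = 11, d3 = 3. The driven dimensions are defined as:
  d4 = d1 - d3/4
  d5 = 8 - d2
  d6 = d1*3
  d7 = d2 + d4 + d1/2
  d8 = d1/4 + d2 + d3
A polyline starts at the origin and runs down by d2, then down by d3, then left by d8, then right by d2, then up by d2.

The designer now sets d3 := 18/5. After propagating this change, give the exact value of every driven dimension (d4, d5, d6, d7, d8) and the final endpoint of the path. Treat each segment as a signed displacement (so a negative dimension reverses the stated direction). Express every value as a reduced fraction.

d4 = 131/10
d5 = -3
d6 = 42
d7 = 311/10
d8 = 181/10
endpoint = (-71/10, -18/5)

Apply edit: d3 := 18/5
  d4 = d1 - d3/4 = 131/10
  d5 = 8 - d2 = -3
  d6 = d1*3 = 42
  d7 = d2 + d4 + d1/2 = 311/10
  d8 = d1/4 + d2 + d3 = 181/10
Walk from origin (0, 0):
  seg 1: down by d2 = 11 → (0, -11)
  seg 2: down by d3 = 18/5 → (0, -73/5)
  seg 3: left by d8 = 181/10 → (-181/10, -73/5)
  seg 4: right by d2 = 11 → (-71/10, -73/5)
  seg 5: up by d2 = 11 → (-71/10, -18/5)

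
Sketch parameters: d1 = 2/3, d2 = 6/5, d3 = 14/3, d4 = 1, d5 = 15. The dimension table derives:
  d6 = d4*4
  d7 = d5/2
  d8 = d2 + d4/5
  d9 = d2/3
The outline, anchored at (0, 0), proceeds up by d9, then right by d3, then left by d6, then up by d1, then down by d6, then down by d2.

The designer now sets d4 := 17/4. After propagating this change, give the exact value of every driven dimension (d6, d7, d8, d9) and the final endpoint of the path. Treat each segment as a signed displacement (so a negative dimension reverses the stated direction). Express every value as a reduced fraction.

d6 = 17
d7 = 15/2
d8 = 41/20
d9 = 2/5
endpoint = (-37/3, -257/15)

Apply edit: d4 := 17/4
  d6 = d4*4 = 17
  d7 = d5/2 = 15/2
  d8 = d2 + d4/5 = 41/20
  d9 = d2/3 = 2/5
Walk from origin (0, 0):
  seg 1: up by d9 = 2/5 → (0, 2/5)
  seg 2: right by d3 = 14/3 → (14/3, 2/5)
  seg 3: left by d6 = 17 → (-37/3, 2/5)
  seg 4: up by d1 = 2/3 → (-37/3, 16/15)
  seg 5: down by d6 = 17 → (-37/3, -239/15)
  seg 6: down by d2 = 6/5 → (-37/3, -257/15)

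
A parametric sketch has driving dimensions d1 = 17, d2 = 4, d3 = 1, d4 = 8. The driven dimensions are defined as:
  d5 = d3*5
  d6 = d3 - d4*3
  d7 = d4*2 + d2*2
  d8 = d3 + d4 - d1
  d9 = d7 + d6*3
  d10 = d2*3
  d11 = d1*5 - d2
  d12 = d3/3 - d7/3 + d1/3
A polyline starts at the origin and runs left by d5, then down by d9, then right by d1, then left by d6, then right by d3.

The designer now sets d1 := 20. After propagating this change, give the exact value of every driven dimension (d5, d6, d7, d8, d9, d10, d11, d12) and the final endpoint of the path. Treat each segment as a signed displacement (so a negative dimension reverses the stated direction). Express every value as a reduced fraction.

d5 = 5
d6 = -23
d7 = 24
d8 = -11
d9 = -45
d10 = 12
d11 = 96
d12 = -1
endpoint = (39, 45)

Apply edit: d1 := 20
  d5 = d3*5 = 5
  d6 = d3 - d4*3 = -23
  d7 = d4*2 + d2*2 = 24
  d8 = d3 + d4 - d1 = -11
  d9 = d7 + d6*3 = -45
  d10 = d2*3 = 12
  d11 = d1*5 - d2 = 96
  d12 = d3/3 - d7/3 + d1/3 = -1
Walk from origin (0, 0):
  seg 1: left by d5 = 5 → (-5, 0)
  seg 2: down by d9 = -45 → (-5, 45)
  seg 3: right by d1 = 20 → (15, 45)
  seg 4: left by d6 = -23 → (38, 45)
  seg 5: right by d3 = 1 → (39, 45)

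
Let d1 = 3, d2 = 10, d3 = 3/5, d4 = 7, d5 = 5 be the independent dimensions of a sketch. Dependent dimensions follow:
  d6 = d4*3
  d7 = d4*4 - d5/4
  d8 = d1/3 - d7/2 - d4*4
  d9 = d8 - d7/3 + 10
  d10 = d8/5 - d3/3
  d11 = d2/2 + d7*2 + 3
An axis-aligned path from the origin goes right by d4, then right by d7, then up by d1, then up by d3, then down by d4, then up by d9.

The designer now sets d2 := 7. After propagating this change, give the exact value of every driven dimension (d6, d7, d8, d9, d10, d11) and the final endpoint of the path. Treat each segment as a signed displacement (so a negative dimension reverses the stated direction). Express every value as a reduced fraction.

Apply edit: d2 := 7
  d6 = d4*3 = 21
  d7 = d4*4 - d5/4 = 107/4
  d8 = d1/3 - d7/2 - d4*4 = -323/8
  d9 = d8 - d7/3 + 10 = -943/24
  d10 = d8/5 - d3/3 = -331/40
  d11 = d2/2 + d7*2 + 3 = 60
Walk from origin (0, 0):
  seg 1: right by d4 = 7 → (7, 0)
  seg 2: right by d7 = 107/4 → (135/4, 0)
  seg 3: up by d1 = 3 → (135/4, 3)
  seg 4: up by d3 = 3/5 → (135/4, 18/5)
  seg 5: down by d4 = 7 → (135/4, -17/5)
  seg 6: up by d9 = -943/24 → (135/4, -5123/120)

d6 = 21
d7 = 107/4
d8 = -323/8
d9 = -943/24
d10 = -331/40
d11 = 60
endpoint = (135/4, -5123/120)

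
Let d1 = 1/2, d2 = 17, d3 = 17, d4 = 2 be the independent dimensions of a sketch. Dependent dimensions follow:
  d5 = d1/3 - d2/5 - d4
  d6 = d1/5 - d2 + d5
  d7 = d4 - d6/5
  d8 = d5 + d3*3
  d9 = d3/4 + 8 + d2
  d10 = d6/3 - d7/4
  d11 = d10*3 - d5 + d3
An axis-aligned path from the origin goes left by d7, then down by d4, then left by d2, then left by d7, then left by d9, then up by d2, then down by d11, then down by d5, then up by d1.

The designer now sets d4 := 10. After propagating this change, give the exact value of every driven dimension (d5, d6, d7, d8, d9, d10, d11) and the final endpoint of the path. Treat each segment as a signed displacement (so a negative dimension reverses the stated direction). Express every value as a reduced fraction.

d5 = -397/30
d6 = -452/15
d7 = 1202/75
d8 = 1133/30
d9 = 117/4
d10 = -6323/450
d11 = -298/25
endpoint = (-23491/300, 2449/75)

Apply edit: d4 := 10
  d5 = d1/3 - d2/5 - d4 = -397/30
  d6 = d1/5 - d2 + d5 = -452/15
  d7 = d4 - d6/5 = 1202/75
  d8 = d5 + d3*3 = 1133/30
  d9 = d3/4 + 8 + d2 = 117/4
  d10 = d6/3 - d7/4 = -6323/450
  d11 = d10*3 - d5 + d3 = -298/25
Walk from origin (0, 0):
  seg 1: left by d7 = 1202/75 → (-1202/75, 0)
  seg 2: down by d4 = 10 → (-1202/75, -10)
  seg 3: left by d2 = 17 → (-2477/75, -10)
  seg 4: left by d7 = 1202/75 → (-3679/75, -10)
  seg 5: left by d9 = 117/4 → (-23491/300, -10)
  seg 6: up by d2 = 17 → (-23491/300, 7)
  seg 7: down by d11 = -298/25 → (-23491/300, 473/25)
  seg 8: down by d5 = -397/30 → (-23491/300, 4823/150)
  seg 9: up by d1 = 1/2 → (-23491/300, 2449/75)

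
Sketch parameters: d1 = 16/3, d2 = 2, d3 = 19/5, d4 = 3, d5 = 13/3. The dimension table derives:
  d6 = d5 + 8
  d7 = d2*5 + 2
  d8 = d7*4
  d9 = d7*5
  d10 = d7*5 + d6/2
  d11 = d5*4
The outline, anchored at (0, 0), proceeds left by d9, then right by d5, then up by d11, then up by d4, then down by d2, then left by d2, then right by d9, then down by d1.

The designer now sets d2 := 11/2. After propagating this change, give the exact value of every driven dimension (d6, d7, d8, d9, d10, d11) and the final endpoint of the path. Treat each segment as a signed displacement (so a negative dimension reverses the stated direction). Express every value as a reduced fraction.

Apply edit: d2 := 11/2
  d6 = d5 + 8 = 37/3
  d7 = d2*5 + 2 = 59/2
  d8 = d7*4 = 118
  d9 = d7*5 = 295/2
  d10 = d7*5 + d6/2 = 461/3
  d11 = d5*4 = 52/3
Walk from origin (0, 0):
  seg 1: left by d9 = 295/2 → (-295/2, 0)
  seg 2: right by d5 = 13/3 → (-859/6, 0)
  seg 3: up by d11 = 52/3 → (-859/6, 52/3)
  seg 4: up by d4 = 3 → (-859/6, 61/3)
  seg 5: down by d2 = 11/2 → (-859/6, 89/6)
  seg 6: left by d2 = 11/2 → (-446/3, 89/6)
  seg 7: right by d9 = 295/2 → (-7/6, 89/6)
  seg 8: down by d1 = 16/3 → (-7/6, 19/2)

d6 = 37/3
d7 = 59/2
d8 = 118
d9 = 295/2
d10 = 461/3
d11 = 52/3
endpoint = (-7/6, 19/2)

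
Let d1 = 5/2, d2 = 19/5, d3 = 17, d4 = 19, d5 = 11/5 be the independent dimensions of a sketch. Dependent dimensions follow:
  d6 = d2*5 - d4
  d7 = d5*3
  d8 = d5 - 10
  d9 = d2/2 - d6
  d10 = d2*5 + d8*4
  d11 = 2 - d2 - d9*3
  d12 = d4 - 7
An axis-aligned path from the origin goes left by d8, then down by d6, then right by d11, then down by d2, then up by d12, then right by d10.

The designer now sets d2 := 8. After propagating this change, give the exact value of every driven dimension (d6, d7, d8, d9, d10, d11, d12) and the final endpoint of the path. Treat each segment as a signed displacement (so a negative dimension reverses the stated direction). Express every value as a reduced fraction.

d6 = 21
d7 = 33/5
d8 = -39/5
d9 = -17
d10 = 44/5
d11 = 45
d12 = 12
endpoint = (308/5, -17)

Apply edit: d2 := 8
  d6 = d2*5 - d4 = 21
  d7 = d5*3 = 33/5
  d8 = d5 - 10 = -39/5
  d9 = d2/2 - d6 = -17
  d10 = d2*5 + d8*4 = 44/5
  d11 = 2 - d2 - d9*3 = 45
  d12 = d4 - 7 = 12
Walk from origin (0, 0):
  seg 1: left by d8 = -39/5 → (39/5, 0)
  seg 2: down by d6 = 21 → (39/5, -21)
  seg 3: right by d11 = 45 → (264/5, -21)
  seg 4: down by d2 = 8 → (264/5, -29)
  seg 5: up by d12 = 12 → (264/5, -17)
  seg 6: right by d10 = 44/5 → (308/5, -17)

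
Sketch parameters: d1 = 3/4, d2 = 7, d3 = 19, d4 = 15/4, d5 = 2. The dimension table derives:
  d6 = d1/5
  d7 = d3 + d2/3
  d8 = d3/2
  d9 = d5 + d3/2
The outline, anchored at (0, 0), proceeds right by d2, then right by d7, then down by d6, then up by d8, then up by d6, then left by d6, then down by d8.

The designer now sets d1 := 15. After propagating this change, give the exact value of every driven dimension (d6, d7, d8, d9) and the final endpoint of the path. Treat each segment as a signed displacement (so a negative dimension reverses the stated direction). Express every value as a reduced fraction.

d6 = 3
d7 = 64/3
d8 = 19/2
d9 = 23/2
endpoint = (76/3, 0)

Apply edit: d1 := 15
  d6 = d1/5 = 3
  d7 = d3 + d2/3 = 64/3
  d8 = d3/2 = 19/2
  d9 = d5 + d3/2 = 23/2
Walk from origin (0, 0):
  seg 1: right by d2 = 7 → (7, 0)
  seg 2: right by d7 = 64/3 → (85/3, 0)
  seg 3: down by d6 = 3 → (85/3, -3)
  seg 4: up by d8 = 19/2 → (85/3, 13/2)
  seg 5: up by d6 = 3 → (85/3, 19/2)
  seg 6: left by d6 = 3 → (76/3, 19/2)
  seg 7: down by d8 = 19/2 → (76/3, 0)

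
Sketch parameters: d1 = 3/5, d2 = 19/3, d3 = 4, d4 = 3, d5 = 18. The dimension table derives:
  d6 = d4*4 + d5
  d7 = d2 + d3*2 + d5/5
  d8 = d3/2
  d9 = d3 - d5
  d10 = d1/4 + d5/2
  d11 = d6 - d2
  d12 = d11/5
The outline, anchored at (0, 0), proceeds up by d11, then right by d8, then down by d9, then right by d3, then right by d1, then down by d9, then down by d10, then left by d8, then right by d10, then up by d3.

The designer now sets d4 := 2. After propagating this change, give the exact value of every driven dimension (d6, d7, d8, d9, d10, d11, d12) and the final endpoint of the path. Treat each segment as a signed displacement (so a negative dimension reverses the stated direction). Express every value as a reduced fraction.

Apply edit: d4 := 2
  d6 = d4*4 + d5 = 26
  d7 = d2 + d3*2 + d5/5 = 269/15
  d8 = d3/2 = 2
  d9 = d3 - d5 = -14
  d10 = d1/4 + d5/2 = 183/20
  d11 = d6 - d2 = 59/3
  d12 = d11/5 = 59/15
Walk from origin (0, 0):
  seg 1: up by d11 = 59/3 → (0, 59/3)
  seg 2: right by d8 = 2 → (2, 59/3)
  seg 3: down by d9 = -14 → (2, 101/3)
  seg 4: right by d3 = 4 → (6, 101/3)
  seg 5: right by d1 = 3/5 → (33/5, 101/3)
  seg 6: down by d9 = -14 → (33/5, 143/3)
  seg 7: down by d10 = 183/20 → (33/5, 2311/60)
  seg 8: left by d8 = 2 → (23/5, 2311/60)
  seg 9: right by d10 = 183/20 → (55/4, 2311/60)
  seg 10: up by d3 = 4 → (55/4, 2551/60)

d6 = 26
d7 = 269/15
d8 = 2
d9 = -14
d10 = 183/20
d11 = 59/3
d12 = 59/15
endpoint = (55/4, 2551/60)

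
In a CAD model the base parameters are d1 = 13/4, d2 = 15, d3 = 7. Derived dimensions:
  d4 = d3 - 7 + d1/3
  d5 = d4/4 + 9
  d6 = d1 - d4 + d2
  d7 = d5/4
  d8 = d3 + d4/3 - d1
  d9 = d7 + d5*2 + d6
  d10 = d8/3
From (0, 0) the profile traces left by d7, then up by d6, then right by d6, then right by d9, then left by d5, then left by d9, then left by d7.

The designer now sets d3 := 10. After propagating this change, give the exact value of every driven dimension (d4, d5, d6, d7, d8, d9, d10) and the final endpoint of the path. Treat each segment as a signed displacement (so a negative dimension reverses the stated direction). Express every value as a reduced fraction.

Apply edit: d3 := 10
  d4 = d3 - 7 + d1/3 = 49/12
  d5 = d4/4 + 9 = 481/48
  d6 = d1 - d4 + d2 = 85/6
  d7 = d5/4 = 481/192
  d8 = d3 + d4/3 - d1 = 73/9
  d9 = d7 + d5*2 + d6 = 7049/192
  d10 = d8/3 = 73/27
Walk from origin (0, 0):
  seg 1: left by d7 = 481/192 → (-481/192, 0)
  seg 2: up by d6 = 85/6 → (-481/192, 85/6)
  seg 3: right by d6 = 85/6 → (2239/192, 85/6)
  seg 4: right by d9 = 7049/192 → (387/8, 85/6)
  seg 5: left by d5 = 481/48 → (1841/48, 85/6)
  seg 6: left by d9 = 7049/192 → (105/64, 85/6)
  seg 7: left by d7 = 481/192 → (-83/96, 85/6)

d4 = 49/12
d5 = 481/48
d6 = 85/6
d7 = 481/192
d8 = 73/9
d9 = 7049/192
d10 = 73/27
endpoint = (-83/96, 85/6)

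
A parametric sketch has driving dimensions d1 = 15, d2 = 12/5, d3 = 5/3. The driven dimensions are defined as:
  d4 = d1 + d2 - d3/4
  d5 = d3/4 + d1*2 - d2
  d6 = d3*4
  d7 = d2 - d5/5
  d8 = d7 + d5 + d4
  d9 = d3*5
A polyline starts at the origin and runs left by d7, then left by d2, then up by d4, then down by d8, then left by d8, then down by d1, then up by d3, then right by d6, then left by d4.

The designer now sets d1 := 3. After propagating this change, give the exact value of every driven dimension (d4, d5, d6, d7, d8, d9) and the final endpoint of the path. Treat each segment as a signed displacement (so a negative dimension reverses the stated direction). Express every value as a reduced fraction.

d4 = 299/60
d5 = 241/60
d6 = 20/3
d7 = 479/300
d8 = 3179/300
d9 = 25/3
endpoint = (-1291/100, -521/75)

Apply edit: d1 := 3
  d4 = d1 + d2 - d3/4 = 299/60
  d5 = d3/4 + d1*2 - d2 = 241/60
  d6 = d3*4 = 20/3
  d7 = d2 - d5/5 = 479/300
  d8 = d7 + d5 + d4 = 3179/300
  d9 = d3*5 = 25/3
Walk from origin (0, 0):
  seg 1: left by d7 = 479/300 → (-479/300, 0)
  seg 2: left by d2 = 12/5 → (-1199/300, 0)
  seg 3: up by d4 = 299/60 → (-1199/300, 299/60)
  seg 4: down by d8 = 3179/300 → (-1199/300, -421/75)
  seg 5: left by d8 = 3179/300 → (-2189/150, -421/75)
  seg 6: down by d1 = 3 → (-2189/150, -646/75)
  seg 7: up by d3 = 5/3 → (-2189/150, -521/75)
  seg 8: right by d6 = 20/3 → (-1189/150, -521/75)
  seg 9: left by d4 = 299/60 → (-1291/100, -521/75)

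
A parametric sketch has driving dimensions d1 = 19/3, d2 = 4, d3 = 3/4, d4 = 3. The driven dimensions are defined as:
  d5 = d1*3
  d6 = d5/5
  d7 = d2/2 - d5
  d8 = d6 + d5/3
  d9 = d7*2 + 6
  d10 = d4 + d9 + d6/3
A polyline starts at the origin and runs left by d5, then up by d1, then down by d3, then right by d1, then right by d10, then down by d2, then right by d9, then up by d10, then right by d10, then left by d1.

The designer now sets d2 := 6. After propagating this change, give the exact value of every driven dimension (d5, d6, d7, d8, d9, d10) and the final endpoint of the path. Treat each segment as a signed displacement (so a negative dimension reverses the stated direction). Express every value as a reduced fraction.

d5 = 19
d6 = 19/5
d7 = -16
d8 = 152/15
d9 = -26
d10 = -326/15
endpoint = (-1327/15, -443/20)

Apply edit: d2 := 6
  d5 = d1*3 = 19
  d6 = d5/5 = 19/5
  d7 = d2/2 - d5 = -16
  d8 = d6 + d5/3 = 152/15
  d9 = d7*2 + 6 = -26
  d10 = d4 + d9 + d6/3 = -326/15
Walk from origin (0, 0):
  seg 1: left by d5 = 19 → (-19, 0)
  seg 2: up by d1 = 19/3 → (-19, 19/3)
  seg 3: down by d3 = 3/4 → (-19, 67/12)
  seg 4: right by d1 = 19/3 → (-38/3, 67/12)
  seg 5: right by d10 = -326/15 → (-172/5, 67/12)
  seg 6: down by d2 = 6 → (-172/5, -5/12)
  seg 7: right by d9 = -26 → (-302/5, -5/12)
  seg 8: up by d10 = -326/15 → (-302/5, -443/20)
  seg 9: right by d10 = -326/15 → (-1232/15, -443/20)
  seg 10: left by d1 = 19/3 → (-1327/15, -443/20)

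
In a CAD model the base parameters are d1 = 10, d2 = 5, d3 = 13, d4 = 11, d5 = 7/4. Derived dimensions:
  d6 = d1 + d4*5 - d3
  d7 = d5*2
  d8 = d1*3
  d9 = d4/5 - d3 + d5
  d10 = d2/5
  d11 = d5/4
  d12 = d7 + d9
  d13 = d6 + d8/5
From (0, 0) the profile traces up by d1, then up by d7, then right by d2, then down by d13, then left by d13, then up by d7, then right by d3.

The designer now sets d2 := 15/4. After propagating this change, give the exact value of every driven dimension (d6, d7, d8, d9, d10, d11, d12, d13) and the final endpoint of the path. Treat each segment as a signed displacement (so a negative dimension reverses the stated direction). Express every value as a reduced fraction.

Apply edit: d2 := 15/4
  d6 = d1 + d4*5 - d3 = 52
  d7 = d5*2 = 7/2
  d8 = d1*3 = 30
  d9 = d4/5 - d3 + d5 = -181/20
  d10 = d2/5 = 3/4
  d11 = d5/4 = 7/16
  d12 = d7 + d9 = -111/20
  d13 = d6 + d8/5 = 58
Walk from origin (0, 0):
  seg 1: up by d1 = 10 → (0, 10)
  seg 2: up by d7 = 7/2 → (0, 27/2)
  seg 3: right by d2 = 15/4 → (15/4, 27/2)
  seg 4: down by d13 = 58 → (15/4, -89/2)
  seg 5: left by d13 = 58 → (-217/4, -89/2)
  seg 6: up by d7 = 7/2 → (-217/4, -41)
  seg 7: right by d3 = 13 → (-165/4, -41)

d6 = 52
d7 = 7/2
d8 = 30
d9 = -181/20
d10 = 3/4
d11 = 7/16
d12 = -111/20
d13 = 58
endpoint = (-165/4, -41)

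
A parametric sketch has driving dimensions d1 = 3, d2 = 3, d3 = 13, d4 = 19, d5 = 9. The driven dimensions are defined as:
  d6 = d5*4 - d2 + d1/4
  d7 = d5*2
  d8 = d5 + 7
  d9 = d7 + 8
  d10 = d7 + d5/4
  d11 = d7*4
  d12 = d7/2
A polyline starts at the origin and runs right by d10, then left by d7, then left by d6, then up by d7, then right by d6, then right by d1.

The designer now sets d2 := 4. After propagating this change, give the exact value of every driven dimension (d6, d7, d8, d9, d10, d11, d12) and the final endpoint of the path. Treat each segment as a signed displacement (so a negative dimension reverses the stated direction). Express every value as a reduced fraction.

d6 = 131/4
d7 = 18
d8 = 16
d9 = 26
d10 = 81/4
d11 = 72
d12 = 9
endpoint = (21/4, 18)

Apply edit: d2 := 4
  d6 = d5*4 - d2 + d1/4 = 131/4
  d7 = d5*2 = 18
  d8 = d5 + 7 = 16
  d9 = d7 + 8 = 26
  d10 = d7 + d5/4 = 81/4
  d11 = d7*4 = 72
  d12 = d7/2 = 9
Walk from origin (0, 0):
  seg 1: right by d10 = 81/4 → (81/4, 0)
  seg 2: left by d7 = 18 → (9/4, 0)
  seg 3: left by d6 = 131/4 → (-61/2, 0)
  seg 4: up by d7 = 18 → (-61/2, 18)
  seg 5: right by d6 = 131/4 → (9/4, 18)
  seg 6: right by d1 = 3 → (21/4, 18)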